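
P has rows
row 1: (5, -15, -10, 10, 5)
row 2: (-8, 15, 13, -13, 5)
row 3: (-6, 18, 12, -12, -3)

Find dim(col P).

Row reduce to echelon form.
R2 ← R2 + (8/5)·R1: [0, -9, -3, 3, 13]
R3 ← R3 + (6/5)·R1: [0, 0, 0, 0, 3]
Echelon form has 3 nonzero rows, so rank(P) = 3.
The column space has dimension equal to the rank: 3.

3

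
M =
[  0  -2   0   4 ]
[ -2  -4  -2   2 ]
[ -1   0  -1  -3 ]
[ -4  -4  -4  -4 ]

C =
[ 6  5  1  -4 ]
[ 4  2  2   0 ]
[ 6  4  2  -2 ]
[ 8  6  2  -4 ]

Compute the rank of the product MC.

First compute MC:
[[ 24,  20,   4, -16],
 [-24, -14, -10,   4],
 [-36, -27,  -9,  18],
 [-96, -68, -28,  40]]
Now row reduce the product.
R2 ← R2 + R1: [0, 6, -6, -12]
R3 ← R3 + (3/2)·R1: [0, 3, -3, -6]
R4 ← R4 + (4)·R1: [0, 12, -12, -24]
R3 ← R3 − (1/2)·R2: [0, 0, 0, 0]
R4 ← R4 − (2)·R2: [0, 0, 0, 0]
2 nonzero rows, so rank(MC) = 2.

2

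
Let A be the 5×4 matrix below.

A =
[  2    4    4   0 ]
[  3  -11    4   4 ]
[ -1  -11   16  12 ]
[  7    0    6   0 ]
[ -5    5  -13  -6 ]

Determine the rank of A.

3

Row reduce to echelon form.
R2 ← R2 − (3/2)·R1: [0, -17, -2, 4]
R3 ← R3 + (1/2)·R1: [0, -9, 18, 12]
R4 ← R4 − (7/2)·R1: [0, -14, -8, 0]
R5 ← R5 + (5/2)·R1: [0, 15, -3, -6]
R3 ← R3 − (9/17)·R2: [0, 0, 324/17, 168/17]
R4 ← R4 − (14/17)·R2: [0, 0, -108/17, -56/17]
R5 ← R5 + (15/17)·R2: [0, 0, -81/17, -42/17]
R4 ← R4 + (1/3)·R3: [0, 0, 0, 0]
R5 ← R5 + (1/4)·R3: [0, 0, 0, 0]
Echelon form has 3 nonzero rows, so rank(A) = 3.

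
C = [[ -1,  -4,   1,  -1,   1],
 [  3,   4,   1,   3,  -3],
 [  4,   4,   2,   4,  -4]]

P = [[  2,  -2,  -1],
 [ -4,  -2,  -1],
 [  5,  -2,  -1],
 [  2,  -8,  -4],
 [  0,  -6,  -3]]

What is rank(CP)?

First compute CP:
[[ 17,  10,   5],
 [  1, -22, -11],
 [ 10, -28, -14]]
Now row reduce the product.
R2 ← R2 − (1/17)·R1: [0, -384/17, -192/17]
R3 ← R3 − (10/17)·R1: [0, -576/17, -288/17]
R3 ← R3 − (3/2)·R2: [0, 0, 0]
2 nonzero rows, so rank(CP) = 2.

2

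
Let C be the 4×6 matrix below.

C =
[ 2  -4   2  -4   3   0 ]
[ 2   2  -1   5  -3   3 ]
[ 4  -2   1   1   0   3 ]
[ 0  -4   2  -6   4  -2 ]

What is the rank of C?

Row reduce to echelon form.
R2 ← R2 − R1: [0, 6, -3, 9, -6, 3]
R3 ← R3 − (2)·R1: [0, 6, -3, 9, -6, 3]
R3 ← R3 − R2: [0, 0, 0, 0, 0, 0]
R4 ← R4 + (2/3)·R2: [0, 0, 0, 0, 0, 0]
Echelon form has 2 nonzero rows, so rank(C) = 2.

2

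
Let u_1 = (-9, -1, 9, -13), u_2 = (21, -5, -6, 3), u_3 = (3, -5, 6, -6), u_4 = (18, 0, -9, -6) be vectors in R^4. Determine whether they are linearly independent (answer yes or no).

no

Form the matrix with these vectors as rows and row reduce.
R2 ← R2 + (7/3)·R1: [0, -22/3, 15, -82/3]
R3 ← R3 + (1/3)·R1: [0, -16/3, 9, -31/3]
R4 ← R4 + (2)·R1: [0, -2, 9, -32]
R3 ← R3 − (8/11)·R2: [0, 0, -21/11, 105/11]
R4 ← R4 − (3/11)·R2: [0, 0, 54/11, -270/11]
R4 ← R4 + (18/7)·R3: [0, 0, 0, 0]
3 nonzero rows, so the 4 vectors span a space of dimension 3.
Since 3 < 4, the vectors are linearly dependent.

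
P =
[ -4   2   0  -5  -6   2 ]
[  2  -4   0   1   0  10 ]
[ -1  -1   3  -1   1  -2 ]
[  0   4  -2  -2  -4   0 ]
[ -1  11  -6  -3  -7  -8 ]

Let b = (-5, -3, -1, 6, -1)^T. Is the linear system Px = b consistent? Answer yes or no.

Row reduce the augmented matrix [P | b].
R2 ← R2 + (1/2)·R1: [0, -3, 0, -3/2, -3, 11, -11/2]
R3 ← R3 − (1/4)·R1: [0, -3/2, 3, 1/4, 5/2, -5/2, 1/4]
R5 ← R5 − (1/4)·R1: [0, 21/2, -6, -7/4, -11/2, -17/2, 1/4]
R3 ← R3 − (1/2)·R2: [0, 0, 3, 1, 4, -8, 3]
R4 ← R4 + (4/3)·R2: [0, 0, -2, -4, -8, 44/3, -4/3]
R5 ← R5 + (7/2)·R2: [0, 0, -6, -7, -16, 30, -19]
R4 ← R4 + (2/3)·R3: [0, 0, 0, -10/3, -16/3, 28/3, 2/3]
R5 ← R5 + (2)·R3: [0, 0, 0, -5, -8, 14, -13]
R5 ← R5 − (3/2)·R4: [0, 0, 0, 0, 0, 0, -14]
The echelon form has 5 nonzero rows; the last pivot sits in the augmented column, so rank(P) = 4 but rank([P|b]) = 5.
Since the ranks differ, the system is inconsistent.

no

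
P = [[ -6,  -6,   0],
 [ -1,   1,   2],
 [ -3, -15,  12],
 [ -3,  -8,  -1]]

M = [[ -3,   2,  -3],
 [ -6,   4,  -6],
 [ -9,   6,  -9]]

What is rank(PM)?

First compute PM:
[[ 54, -36,  54],
 [-21,  14, -21],
 [ -9,   6,  -9],
 [ 66, -44,  66]]
Now row reduce the product.
R2 ← R2 + (7/18)·R1: [0, 0, 0]
R3 ← R3 + (1/6)·R1: [0, 0, 0]
R4 ← R4 − (11/9)·R1: [0, 0, 0]
1 nonzero row, so rank(PM) = 1.

1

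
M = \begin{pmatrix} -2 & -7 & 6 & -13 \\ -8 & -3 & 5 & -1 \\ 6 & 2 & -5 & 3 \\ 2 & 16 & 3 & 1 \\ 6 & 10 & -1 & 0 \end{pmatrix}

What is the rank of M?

Row reduce to echelon form.
R2 ← R2 − (4)·R1: [0, 25, -19, 51]
R3 ← R3 + (3)·R1: [0, -19, 13, -36]
R4 ← R4 + R1: [0, 9, 9, -12]
R5 ← R5 + (3)·R1: [0, -11, 17, -39]
R3 ← R3 + (19/25)·R2: [0, 0, -36/25, 69/25]
R4 ← R4 − (9/25)·R2: [0, 0, 396/25, -759/25]
R5 ← R5 + (11/25)·R2: [0, 0, 216/25, -414/25]
R4 ← R4 + (11)·R3: [0, 0, 0, 0]
R5 ← R5 + (6)·R3: [0, 0, 0, 0]
Echelon form has 3 nonzero rows, so rank(M) = 3.

3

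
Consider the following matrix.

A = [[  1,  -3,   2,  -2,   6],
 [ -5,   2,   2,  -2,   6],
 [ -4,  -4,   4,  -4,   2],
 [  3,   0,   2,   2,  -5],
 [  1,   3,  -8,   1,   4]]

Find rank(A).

Row reduce to echelon form.
R2 ← R2 + (5)·R1: [0, -13, 12, -12, 36]
R3 ← R3 + (4)·R1: [0, -16, 12, -12, 26]
R4 ← R4 − (3)·R1: [0, 9, -4, 8, -23]
R5 ← R5 − R1: [0, 6, -10, 3, -2]
R3 ← R3 − (16/13)·R2: [0, 0, -36/13, 36/13, -238/13]
R4 ← R4 + (9/13)·R2: [0, 0, 56/13, -4/13, 25/13]
R5 ← R5 + (6/13)·R2: [0, 0, -58/13, -33/13, 190/13]
R4 ← R4 + (14/9)·R3: [0, 0, 0, 4, -239/9]
R5 ← R5 − (29/18)·R3: [0, 0, 0, -7, 397/9]
R5 ← R5 + (7/4)·R4: [0, 0, 0, 0, -85/36]
Echelon form has 5 nonzero rows, so rank(A) = 5.

5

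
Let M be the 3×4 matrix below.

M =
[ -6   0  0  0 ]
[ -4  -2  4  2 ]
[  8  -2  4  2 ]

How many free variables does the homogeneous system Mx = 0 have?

2

Row reduce to echelon form.
R2 ← R2 − (2/3)·R1: [0, -2, 4, 2]
R3 ← R3 + (4/3)·R1: [0, -2, 4, 2]
R3 ← R3 − R2: [0, 0, 0, 0]
2 nonzero rows, so rank(M) = 2.
M has 4 columns; by rank–nullity, nullity = 4 − 2 = 2.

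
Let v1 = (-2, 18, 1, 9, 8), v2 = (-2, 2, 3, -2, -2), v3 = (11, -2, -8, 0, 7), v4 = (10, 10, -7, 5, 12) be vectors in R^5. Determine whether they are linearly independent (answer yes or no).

no

Form the matrix with these vectors as rows and row reduce.
R2 ← R2 − R1: [0, -16, 2, -11, -10]
R3 ← R3 + (11/2)·R1: [0, 97, -5/2, 99/2, 51]
R4 ← R4 + (5)·R1: [0, 100, -2, 50, 52]
R3 ← R3 + (97/16)·R2: [0, 0, 77/8, -275/16, -77/8]
R4 ← R4 + (25/4)·R2: [0, 0, 21/2, -75/4, -21/2]
R4 ← R4 − (12/11)·R3: [0, 0, 0, 0, 0]
3 nonzero rows, so the 4 vectors span a space of dimension 3.
Since 3 < 4, the vectors are linearly dependent.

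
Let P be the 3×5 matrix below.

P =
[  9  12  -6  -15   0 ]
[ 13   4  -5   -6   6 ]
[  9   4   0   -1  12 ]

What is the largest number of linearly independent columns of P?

Row reduce to echelon form.
R2 ← R2 − (13/9)·R1: [0, -40/3, 11/3, 47/3, 6]
R3 ← R3 − R1: [0, -8, 6, 14, 12]
R3 ← R3 − (3/5)·R2: [0, 0, 19/5, 23/5, 42/5]
Echelon form has 3 nonzero rows, so rank(P) = 3.
The rank gives the maximum number of linearly independent columns: 3.

3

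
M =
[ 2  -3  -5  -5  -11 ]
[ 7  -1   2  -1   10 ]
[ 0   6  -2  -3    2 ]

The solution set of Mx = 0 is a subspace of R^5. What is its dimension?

2

Row reduce to echelon form.
R2 ← R2 − (7/2)·R1: [0, 19/2, 39/2, 33/2, 97/2]
R3 ← R3 − (12/19)·R2: [0, 0, -272/19, -255/19, -544/19]
3 nonzero rows, so rank(M) = 3.
M has 5 columns; by rank–nullity, nullity = 5 − 3 = 2.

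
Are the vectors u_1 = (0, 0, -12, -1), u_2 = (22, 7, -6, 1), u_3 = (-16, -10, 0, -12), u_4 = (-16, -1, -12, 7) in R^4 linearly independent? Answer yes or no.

Form the matrix with these vectors as rows and row reduce.
Swap R1 ↔ R2
R3 ← R3 + (8/11)·R1: [0, -54/11, -48/11, -124/11]
R4 ← R4 + (8/11)·R1: [0, 45/11, -180/11, 85/11]
Swap R2 ↔ R3
R4 ← R4 + (5/6)·R2: [0, 0, -20, -5/3]
R4 ← R4 − (5/3)·R3: [0, 0, 0, 0]
3 nonzero rows, so the 4 vectors span a space of dimension 3.
Since 3 < 4, the vectors are linearly dependent.

no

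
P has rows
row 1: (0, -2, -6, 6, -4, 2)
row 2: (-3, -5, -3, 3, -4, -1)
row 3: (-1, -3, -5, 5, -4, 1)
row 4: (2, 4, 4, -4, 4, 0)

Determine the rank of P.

2

Row reduce to echelon form.
Swap R1 ↔ R2
R3 ← R3 − (1/3)·R1: [0, -4/3, -4, 4, -8/3, 4/3]
R4 ← R4 + (2/3)·R1: [0, 2/3, 2, -2, 4/3, -2/3]
R3 ← R3 − (2/3)·R2: [0, 0, 0, 0, 0, 0]
R4 ← R4 + (1/3)·R2: [0, 0, 0, 0, 0, 0]
Echelon form has 2 nonzero rows, so rank(P) = 2.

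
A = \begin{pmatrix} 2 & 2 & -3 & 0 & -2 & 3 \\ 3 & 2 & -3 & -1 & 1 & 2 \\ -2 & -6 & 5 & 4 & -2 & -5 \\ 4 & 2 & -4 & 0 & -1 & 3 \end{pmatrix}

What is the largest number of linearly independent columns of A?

3

Row reduce to echelon form.
R2 ← R2 − (3/2)·R1: [0, -1, 3/2, -1, 4, -5/2]
R3 ← R3 + R1: [0, -4, 2, 4, -4, -2]
R4 ← R4 − (2)·R1: [0, -2, 2, 0, 3, -3]
R3 ← R3 − (4)·R2: [0, 0, -4, 8, -20, 8]
R4 ← R4 − (2)·R2: [0, 0, -1, 2, -5, 2]
R4 ← R4 − (1/4)·R3: [0, 0, 0, 0, 0, 0]
Echelon form has 3 nonzero rows, so rank(A) = 3.
The rank gives the maximum number of linearly independent columns: 3.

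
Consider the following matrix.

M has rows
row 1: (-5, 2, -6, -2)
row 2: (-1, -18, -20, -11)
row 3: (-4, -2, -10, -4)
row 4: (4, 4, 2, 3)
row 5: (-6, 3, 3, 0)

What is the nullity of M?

Row reduce to echelon form.
R2 ← R2 − (1/5)·R1: [0, -92/5, -94/5, -53/5]
R3 ← R3 − (4/5)·R1: [0, -18/5, -26/5, -12/5]
R4 ← R4 + (4/5)·R1: [0, 28/5, -14/5, 7/5]
R5 ← R5 − (6/5)·R1: [0, 3/5, 51/5, 12/5]
R3 ← R3 − (9/46)·R2: [0, 0, -35/23, -15/46]
R4 ← R4 + (7/23)·R2: [0, 0, -196/23, -42/23]
R5 ← R5 + (3/92)·R2: [0, 0, 441/46, 189/92]
R4 ← R4 − (28/5)·R3: [0, 0, 0, 0]
R5 ← R5 + (63/10)·R3: [0, 0, 0, 0]
3 nonzero rows, so rank(M) = 3.
M has 4 columns; by rank–nullity, nullity = 4 − 3 = 1.

1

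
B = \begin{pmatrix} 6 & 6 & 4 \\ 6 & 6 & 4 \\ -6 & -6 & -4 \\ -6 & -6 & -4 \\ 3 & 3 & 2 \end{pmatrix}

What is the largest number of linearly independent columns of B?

1

Row reduce to echelon form.
R2 ← R2 − R1: [0, 0, 0]
R3 ← R3 + R1: [0, 0, 0]
R4 ← R4 + R1: [0, 0, 0]
R5 ← R5 − (1/2)·R1: [0, 0, 0]
Echelon form has 1 nonzero row, so rank(B) = 1.
The rank gives the maximum number of linearly independent columns: 1.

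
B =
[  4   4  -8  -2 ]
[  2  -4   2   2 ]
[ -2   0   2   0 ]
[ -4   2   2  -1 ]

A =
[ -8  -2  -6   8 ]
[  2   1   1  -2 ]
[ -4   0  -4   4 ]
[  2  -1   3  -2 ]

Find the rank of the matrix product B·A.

First compute BA:
[[  4,  -2,   6,  -4],
 [-28, -10, -18,  28],
 [  8,   4,   4,  -8],
 [ 26,  11,  15, -26]]
Now row reduce the product.
R2 ← R2 + (7)·R1: [0, -24, 24, 0]
R3 ← R3 − (2)·R1: [0, 8, -8, 0]
R4 ← R4 − (13/2)·R1: [0, 24, -24, 0]
R3 ← R3 + (1/3)·R2: [0, 0, 0, 0]
R4 ← R4 + R2: [0, 0, 0, 0]
2 nonzero rows, so rank(BA) = 2.

2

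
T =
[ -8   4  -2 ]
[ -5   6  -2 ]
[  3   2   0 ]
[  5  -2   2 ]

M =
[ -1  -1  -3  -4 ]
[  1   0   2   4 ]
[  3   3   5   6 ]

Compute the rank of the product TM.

First compute TM:
[[  6,   2,  22,  36],
 [  5,  -1,  17,  32],
 [ -1,  -3,  -5,  -4],
 [ -1,   1,  -9, -16]]
Now row reduce the product.
R2 ← R2 − (5/6)·R1: [0, -8/3, -4/3, 2]
R3 ← R3 + (1/6)·R1: [0, -8/3, -4/3, 2]
R4 ← R4 + (1/6)·R1: [0, 4/3, -16/3, -10]
R3 ← R3 − R2: [0, 0, 0, 0]
R4 ← R4 + (1/2)·R2: [0, 0, -6, -9]
Swap R3 ↔ R4
3 nonzero rows, so rank(TM) = 3.

3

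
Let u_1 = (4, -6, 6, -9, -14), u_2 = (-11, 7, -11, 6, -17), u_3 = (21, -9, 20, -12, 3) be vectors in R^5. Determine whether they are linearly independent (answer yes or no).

Form the matrix with these vectors as rows and row reduce.
R2 ← R2 + (11/4)·R1: [0, -19/2, 11/2, -75/4, -111/2]
R3 ← R3 − (21/4)·R1: [0, 45/2, -23/2, 141/4, 153/2]
R3 ← R3 + (45/19)·R2: [0, 0, 29/19, -174/19, -1044/19]
3 nonzero rows, so the 3 vectors span a space of dimension 3.
Since 3 = 3, the vectors are linearly independent.

yes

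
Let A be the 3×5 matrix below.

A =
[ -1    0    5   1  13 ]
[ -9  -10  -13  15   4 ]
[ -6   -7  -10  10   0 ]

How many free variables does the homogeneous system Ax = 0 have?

2

Row reduce to echelon form.
R2 ← R2 − (9)·R1: [0, -10, -58, 6, -113]
R3 ← R3 − (6)·R1: [0, -7, -40, 4, -78]
R3 ← R3 − (7/10)·R2: [0, 0, 3/5, -1/5, 11/10]
3 nonzero rows, so rank(A) = 3.
A has 5 columns; by rank–nullity, nullity = 5 − 3 = 2.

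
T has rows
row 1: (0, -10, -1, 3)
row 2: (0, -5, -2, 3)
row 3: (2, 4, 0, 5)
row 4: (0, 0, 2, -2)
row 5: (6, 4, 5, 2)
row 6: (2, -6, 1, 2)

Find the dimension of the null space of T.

Row reduce to echelon form.
Swap R1 ↔ R3
R5 ← R5 − (3)·R1: [0, -8, 5, -13]
R6 ← R6 − R1: [0, -10, 1, -3]
R3 ← R3 − (2)·R2: [0, 0, 3, -3]
R5 ← R5 − (8/5)·R2: [0, 0, 41/5, -89/5]
R6 ← R6 − (2)·R2: [0, 0, 5, -9]
R4 ← R4 − (2/3)·R3: [0, 0, 0, 0]
R5 ← R5 − (41/15)·R3: [0, 0, 0, -48/5]
R6 ← R6 − (5/3)·R3: [0, 0, 0, -4]
Swap R4 ↔ R5
R6 ← R6 − (5/12)·R4: [0, 0, 0, 0]
4 nonzero rows, so rank(T) = 4.
T has 4 columns; by rank–nullity, nullity = 4 − 4 = 0.

0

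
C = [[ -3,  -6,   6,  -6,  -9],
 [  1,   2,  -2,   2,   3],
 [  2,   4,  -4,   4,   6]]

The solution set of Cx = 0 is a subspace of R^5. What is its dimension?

Row reduce to echelon form.
R2 ← R2 + (1/3)·R1: [0, 0, 0, 0, 0]
R3 ← R3 + (2/3)·R1: [0, 0, 0, 0, 0]
1 nonzero row, so rank(C) = 1.
C has 5 columns; by rank–nullity, nullity = 5 − 1 = 4.

4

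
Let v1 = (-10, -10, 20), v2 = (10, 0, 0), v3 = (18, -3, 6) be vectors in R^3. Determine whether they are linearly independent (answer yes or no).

no

Form the matrix with these vectors as rows and row reduce.
R2 ← R2 + R1: [0, -10, 20]
R3 ← R3 + (9/5)·R1: [0, -21, 42]
R3 ← R3 − (21/10)·R2: [0, 0, 0]
2 nonzero rows, so the 3 vectors span a space of dimension 2.
Since 2 < 3, the vectors are linearly dependent.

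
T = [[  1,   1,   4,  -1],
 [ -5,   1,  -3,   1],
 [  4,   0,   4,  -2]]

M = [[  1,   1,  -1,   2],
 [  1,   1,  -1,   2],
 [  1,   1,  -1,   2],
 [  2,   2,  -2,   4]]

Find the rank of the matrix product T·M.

First compute TM:
[[  4,   4,  -4,   8],
 [ -5,  -5,   5, -10],
 [  4,   4,  -4,   8]]
Now row reduce the product.
R2 ← R2 + (5/4)·R1: [0, 0, 0, 0]
R3 ← R3 − R1: [0, 0, 0, 0]
1 nonzero row, so rank(TM) = 1.

1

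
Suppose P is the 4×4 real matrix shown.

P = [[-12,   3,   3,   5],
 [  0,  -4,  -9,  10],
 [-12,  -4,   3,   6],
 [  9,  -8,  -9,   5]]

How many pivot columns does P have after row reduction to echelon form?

Row reduce to echelon form.
R3 ← R3 − R1: [0, -7, 0, 1]
R4 ← R4 + (3/4)·R1: [0, -23/4, -27/4, 35/4]
R3 ← R3 − (7/4)·R2: [0, 0, 63/4, -33/2]
R4 ← R4 − (23/16)·R2: [0, 0, 99/16, -45/8]
R4 ← R4 − (11/28)·R3: [0, 0, 0, 6/7]
Echelon form has 4 nonzero rows, so rank(P) = 4.
Each nonzero row contributes one pivot column: 4 pivot columns.

4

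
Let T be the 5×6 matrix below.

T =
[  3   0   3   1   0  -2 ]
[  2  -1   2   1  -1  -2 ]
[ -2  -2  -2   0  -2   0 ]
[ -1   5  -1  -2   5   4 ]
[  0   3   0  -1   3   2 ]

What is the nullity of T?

4

Row reduce to echelon form.
R2 ← R2 − (2/3)·R1: [0, -1, 0, 1/3, -1, -2/3]
R3 ← R3 + (2/3)·R1: [0, -2, 0, 2/3, -2, -4/3]
R4 ← R4 + (1/3)·R1: [0, 5, 0, -5/3, 5, 10/3]
R3 ← R3 − (2)·R2: [0, 0, 0, 0, 0, 0]
R4 ← R4 + (5)·R2: [0, 0, 0, 0, 0, 0]
R5 ← R5 + (3)·R2: [0, 0, 0, 0, 0, 0]
2 nonzero rows, so rank(T) = 2.
T has 6 columns; by rank–nullity, nullity = 6 − 2 = 4.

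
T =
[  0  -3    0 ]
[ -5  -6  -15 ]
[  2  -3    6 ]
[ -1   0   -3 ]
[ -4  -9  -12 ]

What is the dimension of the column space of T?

2

Row reduce to echelon form.
Swap R1 ↔ R2
R3 ← R3 + (2/5)·R1: [0, -27/5, 0]
R4 ← R4 − (1/5)·R1: [0, 6/5, 0]
R5 ← R5 − (4/5)·R1: [0, -21/5, 0]
R3 ← R3 − (9/5)·R2: [0, 0, 0]
R4 ← R4 + (2/5)·R2: [0, 0, 0]
R5 ← R5 − (7/5)·R2: [0, 0, 0]
Echelon form has 2 nonzero rows, so rank(T) = 2.
The column space has dimension equal to the rank: 2.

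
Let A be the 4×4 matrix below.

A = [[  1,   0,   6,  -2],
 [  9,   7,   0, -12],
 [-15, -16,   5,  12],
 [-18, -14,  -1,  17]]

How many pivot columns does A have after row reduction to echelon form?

Row reduce to echelon form.
R2 ← R2 − (9)·R1: [0, 7, -54, 6]
R3 ← R3 + (15)·R1: [0, -16, 95, -18]
R4 ← R4 + (18)·R1: [0, -14, 107, -19]
R3 ← R3 + (16/7)·R2: [0, 0, -199/7, -30/7]
R4 ← R4 + (2)·R2: [0, 0, -1, -7]
R4 ← R4 − (7/199)·R3: [0, 0, 0, -1363/199]
Echelon form has 4 nonzero rows, so rank(A) = 4.
Each nonzero row contributes one pivot column: 4 pivot columns.

4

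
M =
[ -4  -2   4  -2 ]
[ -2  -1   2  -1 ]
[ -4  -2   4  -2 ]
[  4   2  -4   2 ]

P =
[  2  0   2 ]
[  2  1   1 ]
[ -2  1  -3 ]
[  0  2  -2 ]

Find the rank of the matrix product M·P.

First compute MP:
[[-20,  -2, -18],
 [-10,  -1,  -9],
 [-20,  -2, -18],
 [ 20,   2,  18]]
Now row reduce the product.
R2 ← R2 − (1/2)·R1: [0, 0, 0]
R3 ← R3 − R1: [0, 0, 0]
R4 ← R4 + R1: [0, 0, 0]
1 nonzero row, so rank(MP) = 1.

1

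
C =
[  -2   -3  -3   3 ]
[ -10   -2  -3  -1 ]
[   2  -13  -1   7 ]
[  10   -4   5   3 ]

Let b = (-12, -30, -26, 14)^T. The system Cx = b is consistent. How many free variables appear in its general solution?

Row reduce the augmented matrix [C | b].
R2 ← R2 − (5)·R1: [0, 13, 12, -16, 30]
R3 ← R3 + R1: [0, -16, -4, 10, -38]
R4 ← R4 + (5)·R1: [0, -19, -10, 18, -46]
R3 ← R3 + (16/13)·R2: [0, 0, 140/13, -126/13, -14/13]
R4 ← R4 + (19/13)·R2: [0, 0, 98/13, -70/13, -28/13]
R4 ← R4 − (7/10)·R3: [0, 0, 0, 7/5, -7/5]
The echelon form has 4 nonzero rows, and every pivot lies in the first 4 columns, so rank(C) = rank([C|b]) = 4.
The system is consistent.
Free variables = (unknowns) − (rank) = 4 − 4 = 0.

0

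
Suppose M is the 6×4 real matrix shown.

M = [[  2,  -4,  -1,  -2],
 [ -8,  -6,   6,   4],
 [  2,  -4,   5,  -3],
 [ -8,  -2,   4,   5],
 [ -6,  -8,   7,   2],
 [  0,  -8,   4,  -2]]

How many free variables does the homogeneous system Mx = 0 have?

1

Row reduce to echelon form.
R2 ← R2 + (4)·R1: [0, -22, 2, -4]
R3 ← R3 − R1: [0, 0, 6, -1]
R4 ← R4 + (4)·R1: [0, -18, 0, -3]
R5 ← R5 + (3)·R1: [0, -20, 4, -4]
R4 ← R4 − (9/11)·R2: [0, 0, -18/11, 3/11]
R5 ← R5 − (10/11)·R2: [0, 0, 24/11, -4/11]
R6 ← R6 − (4/11)·R2: [0, 0, 36/11, -6/11]
R4 ← R4 + (3/11)·R3: [0, 0, 0, 0]
R5 ← R5 − (4/11)·R3: [0, 0, 0, 0]
R6 ← R6 − (6/11)·R3: [0, 0, 0, 0]
3 nonzero rows, so rank(M) = 3.
M has 4 columns; by rank–nullity, nullity = 4 − 3 = 1.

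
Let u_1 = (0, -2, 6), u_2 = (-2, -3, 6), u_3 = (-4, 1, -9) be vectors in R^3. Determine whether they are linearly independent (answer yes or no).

Form the matrix with these vectors as rows and row reduce.
Swap R1 ↔ R2
R3 ← R3 − (2)·R1: [0, 7, -21]
R3 ← R3 + (7/2)·R2: [0, 0, 0]
2 nonzero rows, so the 3 vectors span a space of dimension 2.
Since 2 < 3, the vectors are linearly dependent.

no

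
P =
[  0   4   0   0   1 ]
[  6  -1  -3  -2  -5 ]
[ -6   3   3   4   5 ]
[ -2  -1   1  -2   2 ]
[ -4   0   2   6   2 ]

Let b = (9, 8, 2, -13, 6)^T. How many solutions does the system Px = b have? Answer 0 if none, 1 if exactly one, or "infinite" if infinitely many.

Row reduce the augmented matrix [P | b].
Swap R1 ↔ R2
R3 ← R3 + R1: [0, 2, 0, 2, 0, 10]
R4 ← R4 + (1/3)·R1: [0, -4/3, 0, -8/3, 1/3, -31/3]
R5 ← R5 + (2/3)·R1: [0, -2/3, 0, 14/3, -4/3, 34/3]
R3 ← R3 − (1/2)·R2: [0, 0, 0, 2, -1/2, 11/2]
R4 ← R4 + (1/3)·R2: [0, 0, 0, -8/3, 2/3, -22/3]
R5 ← R5 + (1/6)·R2: [0, 0, 0, 14/3, -7/6, 77/6]
R4 ← R4 + (4/3)·R3: [0, 0, 0, 0, 0, 0]
R5 ← R5 − (7/3)·R3: [0, 0, 0, 0, 0, 0]
The echelon form has 3 nonzero rows, and every pivot lies in the first 5 columns, so rank(P) = rank([P|b]) = 3.
The system is consistent.
rank = 3 < 5 unknowns, so there are infinitely many solutions.

infinite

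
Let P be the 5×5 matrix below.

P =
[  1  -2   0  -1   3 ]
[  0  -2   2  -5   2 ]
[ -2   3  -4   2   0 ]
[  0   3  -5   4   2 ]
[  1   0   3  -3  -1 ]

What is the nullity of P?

1

Row reduce to echelon form.
R3 ← R3 + (2)·R1: [0, -1, -4, 0, 6]
R5 ← R5 − R1: [0, 2, 3, -2, -4]
R3 ← R3 − (1/2)·R2: [0, 0, -5, 5/2, 5]
R4 ← R4 + (3/2)·R2: [0, 0, -2, -7/2, 5]
R5 ← R5 + R2: [0, 0, 5, -7, -2]
R4 ← R4 − (2/5)·R3: [0, 0, 0, -9/2, 3]
R5 ← R5 + R3: [0, 0, 0, -9/2, 3]
R5 ← R5 − R4: [0, 0, 0, 0, 0]
4 nonzero rows, so rank(P) = 4.
P has 5 columns; by rank–nullity, nullity = 5 − 4 = 1.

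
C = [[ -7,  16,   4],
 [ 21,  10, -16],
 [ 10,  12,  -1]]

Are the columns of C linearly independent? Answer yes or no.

Row reduce C to echelon form.
R2 ← R2 + (3)·R1: [0, 58, -4]
R3 ← R3 + (10/7)·R1: [0, 244/7, 33/7]
R3 ← R3 − (122/203)·R2: [0, 0, 1445/203]
3 pivots among 3 columns.
Every column is a pivot column, so the columns are linearly independent.

yes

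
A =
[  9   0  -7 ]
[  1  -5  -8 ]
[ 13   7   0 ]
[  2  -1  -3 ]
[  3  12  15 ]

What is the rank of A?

Row reduce to echelon form.
R2 ← R2 − (1/9)·R1: [0, -5, -65/9]
R3 ← R3 − (13/9)·R1: [0, 7, 91/9]
R4 ← R4 − (2/9)·R1: [0, -1, -13/9]
R5 ← R5 − (1/3)·R1: [0, 12, 52/3]
R3 ← R3 + (7/5)·R2: [0, 0, 0]
R4 ← R4 − (1/5)·R2: [0, 0, 0]
R5 ← R5 + (12/5)·R2: [0, 0, 0]
Echelon form has 2 nonzero rows, so rank(A) = 2.

2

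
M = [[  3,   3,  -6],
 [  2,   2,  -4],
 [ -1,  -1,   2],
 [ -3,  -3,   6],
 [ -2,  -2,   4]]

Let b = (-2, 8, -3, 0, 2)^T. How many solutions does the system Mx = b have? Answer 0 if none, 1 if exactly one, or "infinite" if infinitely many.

0

Row reduce the augmented matrix [M | b].
R2 ← R2 − (2/3)·R1: [0, 0, 0, 28/3]
R3 ← R3 + (1/3)·R1: [0, 0, 0, -11/3]
R4 ← R4 + R1: [0, 0, 0, -2]
R5 ← R5 + (2/3)·R1: [0, 0, 0, 2/3]
R3 ← R3 + (11/28)·R2: [0, 0, 0, 0]
R4 ← R4 + (3/14)·R2: [0, 0, 0, 0]
R5 ← R5 − (1/14)·R2: [0, 0, 0, 0]
The echelon form has 2 nonzero rows; the last pivot sits in the augmented column, so rank(M) = 1 but rank([M|b]) = 2.
Since the ranks differ, the system is inconsistent.
It has no solutions.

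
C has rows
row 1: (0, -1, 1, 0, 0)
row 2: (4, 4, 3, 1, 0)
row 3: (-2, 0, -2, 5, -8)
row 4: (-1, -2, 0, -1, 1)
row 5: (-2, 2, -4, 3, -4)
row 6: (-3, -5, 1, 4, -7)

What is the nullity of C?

Row reduce to echelon form.
Swap R1 ↔ R2
R3 ← R3 + (1/2)·R1: [0, 2, -1/2, 11/2, -8]
R4 ← R4 + (1/4)·R1: [0, -1, 3/4, -3/4, 1]
R5 ← R5 + (1/2)·R1: [0, 4, -5/2, 7/2, -4]
R6 ← R6 + (3/4)·R1: [0, -2, 13/4, 19/4, -7]
R3 ← R3 + (2)·R2: [0, 0, 3/2, 11/2, -8]
R4 ← R4 − R2: [0, 0, -1/4, -3/4, 1]
R5 ← R5 + (4)·R2: [0, 0, 3/2, 7/2, -4]
R6 ← R6 − (2)·R2: [0, 0, 5/4, 19/4, -7]
R4 ← R4 + (1/6)·R3: [0, 0, 0, 1/6, -1/3]
R5 ← R5 − R3: [0, 0, 0, -2, 4]
R6 ← R6 − (5/6)·R3: [0, 0, 0, 1/6, -1/3]
R5 ← R5 + (12)·R4: [0, 0, 0, 0, 0]
R6 ← R6 − R4: [0, 0, 0, 0, 0]
4 nonzero rows, so rank(C) = 4.
C has 5 columns; by rank–nullity, nullity = 5 − 4 = 1.

1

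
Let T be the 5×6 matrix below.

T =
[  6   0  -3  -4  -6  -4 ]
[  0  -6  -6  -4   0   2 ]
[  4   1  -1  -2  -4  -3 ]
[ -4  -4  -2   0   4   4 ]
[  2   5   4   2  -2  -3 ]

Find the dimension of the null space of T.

Row reduce to echelon form.
R3 ← R3 − (2/3)·R1: [0, 1, 1, 2/3, 0, -1/3]
R4 ← R4 + (2/3)·R1: [0, -4, -4, -8/3, 0, 4/3]
R5 ← R5 − (1/3)·R1: [0, 5, 5, 10/3, 0, -5/3]
R3 ← R3 + (1/6)·R2: [0, 0, 0, 0, 0, 0]
R4 ← R4 − (2/3)·R2: [0, 0, 0, 0, 0, 0]
R5 ← R5 + (5/6)·R2: [0, 0, 0, 0, 0, 0]
2 nonzero rows, so rank(T) = 2.
T has 6 columns; by rank–nullity, nullity = 6 − 2 = 4.

4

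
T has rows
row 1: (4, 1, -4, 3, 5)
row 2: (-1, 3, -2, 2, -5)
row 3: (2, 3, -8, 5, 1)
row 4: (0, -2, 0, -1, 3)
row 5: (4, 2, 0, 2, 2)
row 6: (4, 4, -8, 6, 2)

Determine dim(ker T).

2

Row reduce to echelon form.
R2 ← R2 + (1/4)·R1: [0, 13/4, -3, 11/4, -15/4]
R3 ← R3 − (1/2)·R1: [0, 5/2, -6, 7/2, -3/2]
R5 ← R5 − R1: [0, 1, 4, -1, -3]
R6 ← R6 − R1: [0, 3, -4, 3, -3]
R3 ← R3 − (10/13)·R2: [0, 0, -48/13, 18/13, 18/13]
R4 ← R4 + (8/13)·R2: [0, 0, -24/13, 9/13, 9/13]
R5 ← R5 − (4/13)·R2: [0, 0, 64/13, -24/13, -24/13]
R6 ← R6 − (12/13)·R2: [0, 0, -16/13, 6/13, 6/13]
R4 ← R4 − (1/2)·R3: [0, 0, 0, 0, 0]
R5 ← R5 + (4/3)·R3: [0, 0, 0, 0, 0]
R6 ← R6 − (1/3)·R3: [0, 0, 0, 0, 0]
3 nonzero rows, so rank(T) = 3.
T has 5 columns; by rank–nullity, nullity = 5 − 3 = 2.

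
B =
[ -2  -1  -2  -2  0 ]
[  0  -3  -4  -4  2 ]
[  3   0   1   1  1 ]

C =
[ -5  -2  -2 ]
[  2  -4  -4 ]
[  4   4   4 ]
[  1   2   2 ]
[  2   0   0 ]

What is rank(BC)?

2

First compute BC:
[[ -2,  -4,  -4],
 [-22, -12, -12],
 [ -8,   0,   0]]
Now row reduce the product.
R2 ← R2 − (11)·R1: [0, 32, 32]
R3 ← R3 − (4)·R1: [0, 16, 16]
R3 ← R3 − (1/2)·R2: [0, 0, 0]
2 nonzero rows, so rank(BC) = 2.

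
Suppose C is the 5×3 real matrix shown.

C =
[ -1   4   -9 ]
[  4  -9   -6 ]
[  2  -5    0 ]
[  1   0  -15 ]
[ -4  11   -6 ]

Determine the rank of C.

2

Row reduce to echelon form.
R2 ← R2 + (4)·R1: [0, 7, -42]
R3 ← R3 + (2)·R1: [0, 3, -18]
R4 ← R4 + R1: [0, 4, -24]
R5 ← R5 − (4)·R1: [0, -5, 30]
R3 ← R3 − (3/7)·R2: [0, 0, 0]
R4 ← R4 − (4/7)·R2: [0, 0, 0]
R5 ← R5 + (5/7)·R2: [0, 0, 0]
Echelon form has 2 nonzero rows, so rank(C) = 2.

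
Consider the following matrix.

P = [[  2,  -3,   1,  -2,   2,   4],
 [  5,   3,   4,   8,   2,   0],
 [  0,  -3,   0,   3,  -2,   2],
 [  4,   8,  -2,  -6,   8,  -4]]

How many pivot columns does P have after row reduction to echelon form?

Row reduce to echelon form.
R2 ← R2 − (5/2)·R1: [0, 21/2, 3/2, 13, -3, -10]
R4 ← R4 − (2)·R1: [0, 14, -4, -2, 4, -12]
R3 ← R3 + (2/7)·R2: [0, 0, 3/7, 47/7, -20/7, -6/7]
R4 ← R4 − (4/3)·R2: [0, 0, -6, -58/3, 8, 4/3]
R4 ← R4 + (14)·R3: [0, 0, 0, 224/3, -32, -32/3]
Echelon form has 4 nonzero rows, so rank(P) = 4.
Each nonzero row contributes one pivot column: 4 pivot columns.

4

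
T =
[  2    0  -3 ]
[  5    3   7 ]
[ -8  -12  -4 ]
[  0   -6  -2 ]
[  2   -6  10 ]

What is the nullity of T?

0

Row reduce to echelon form.
R2 ← R2 − (5/2)·R1: [0, 3, 29/2]
R3 ← R3 + (4)·R1: [0, -12, -16]
R5 ← R5 − R1: [0, -6, 13]
R3 ← R3 + (4)·R2: [0, 0, 42]
R4 ← R4 + (2)·R2: [0, 0, 27]
R5 ← R5 + (2)·R2: [0, 0, 42]
R4 ← R4 − (9/14)·R3: [0, 0, 0]
R5 ← R5 − R3: [0, 0, 0]
3 nonzero rows, so rank(T) = 3.
T has 3 columns; by rank–nullity, nullity = 3 − 3 = 0.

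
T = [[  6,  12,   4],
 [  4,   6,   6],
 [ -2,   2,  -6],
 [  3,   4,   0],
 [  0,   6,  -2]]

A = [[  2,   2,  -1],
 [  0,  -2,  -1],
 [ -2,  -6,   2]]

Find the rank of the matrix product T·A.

First compute TA:
[[  4, -36, -10],
 [ -4, -40,   2],
 [  8,  28, -12],
 [  6,  -2,  -7],
 [  4,   0, -10]]
Now row reduce the product.
R2 ← R2 + R1: [0, -76, -8]
R3 ← R3 − (2)·R1: [0, 100, 8]
R4 ← R4 − (3/2)·R1: [0, 52, 8]
R5 ← R5 − R1: [0, 36, 0]
R3 ← R3 + (25/19)·R2: [0, 0, -48/19]
R4 ← R4 + (13/19)·R2: [0, 0, 48/19]
R5 ← R5 + (9/19)·R2: [0, 0, -72/19]
R4 ← R4 + R3: [0, 0, 0]
R5 ← R5 − (3/2)·R3: [0, 0, 0]
3 nonzero rows, so rank(TA) = 3.

3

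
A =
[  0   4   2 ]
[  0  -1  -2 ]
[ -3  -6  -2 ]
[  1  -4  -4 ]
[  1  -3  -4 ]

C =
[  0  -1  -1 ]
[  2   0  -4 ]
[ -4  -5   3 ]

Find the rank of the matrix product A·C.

First compute AC:
[[  0, -10, -10],
 [  6,  10,  -2],
 [ -4,  13,  21],
 [  8,  19,   3],
 [ 10,  19,  -1]]
Now row reduce the product.
Swap R1 ↔ R2
R3 ← R3 + (2/3)·R1: [0, 59/3, 59/3]
R4 ← R4 − (4/3)·R1: [0, 17/3, 17/3]
R5 ← R5 − (5/3)·R1: [0, 7/3, 7/3]
R3 ← R3 + (59/30)·R2: [0, 0, 0]
R4 ← R4 + (17/30)·R2: [0, 0, 0]
R5 ← R5 + (7/30)·R2: [0, 0, 0]
2 nonzero rows, so rank(AC) = 2.

2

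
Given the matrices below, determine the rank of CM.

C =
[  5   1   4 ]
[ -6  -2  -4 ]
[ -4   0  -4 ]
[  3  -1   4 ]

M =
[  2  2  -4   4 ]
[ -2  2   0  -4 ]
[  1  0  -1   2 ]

First compute CM:
[[ 12,  12, -24,  24],
 [-12, -16,  28, -24],
 [-12,  -8,  20, -24],
 [ 12,   4, -16,  24]]
Now row reduce the product.
R2 ← R2 + R1: [0, -4, 4, 0]
R3 ← R3 + R1: [0, 4, -4, 0]
R4 ← R4 − R1: [0, -8, 8, 0]
R3 ← R3 + R2: [0, 0, 0, 0]
R4 ← R4 − (2)·R2: [0, 0, 0, 0]
2 nonzero rows, so rank(CM) = 2.

2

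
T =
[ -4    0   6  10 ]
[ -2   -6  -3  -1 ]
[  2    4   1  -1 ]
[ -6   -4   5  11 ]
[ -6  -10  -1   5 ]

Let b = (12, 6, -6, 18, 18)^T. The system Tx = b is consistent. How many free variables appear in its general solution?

2

Row reduce the augmented matrix [T | b].
R2 ← R2 − (1/2)·R1: [0, -6, -6, -6, 0]
R3 ← R3 + (1/2)·R1: [0, 4, 4, 4, 0]
R4 ← R4 − (3/2)·R1: [0, -4, -4, -4, 0]
R5 ← R5 − (3/2)·R1: [0, -10, -10, -10, 0]
R3 ← R3 + (2/3)·R2: [0, 0, 0, 0, 0]
R4 ← R4 − (2/3)·R2: [0, 0, 0, 0, 0]
R5 ← R5 − (5/3)·R2: [0, 0, 0, 0, 0]
The echelon form has 2 nonzero rows, and every pivot lies in the first 4 columns, so rank(T) = rank([T|b]) = 2.
The system is consistent.
Free variables = (unknowns) − (rank) = 4 − 2 = 2.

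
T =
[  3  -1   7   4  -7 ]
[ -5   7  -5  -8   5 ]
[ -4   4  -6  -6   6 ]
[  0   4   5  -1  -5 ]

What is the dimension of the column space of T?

2

Row reduce to echelon form.
R2 ← R2 + (5/3)·R1: [0, 16/3, 20/3, -4/3, -20/3]
R3 ← R3 + (4/3)·R1: [0, 8/3, 10/3, -2/3, -10/3]
R3 ← R3 − (1/2)·R2: [0, 0, 0, 0, 0]
R4 ← R4 − (3/4)·R2: [0, 0, 0, 0, 0]
Echelon form has 2 nonzero rows, so rank(T) = 2.
The column space has dimension equal to the rank: 2.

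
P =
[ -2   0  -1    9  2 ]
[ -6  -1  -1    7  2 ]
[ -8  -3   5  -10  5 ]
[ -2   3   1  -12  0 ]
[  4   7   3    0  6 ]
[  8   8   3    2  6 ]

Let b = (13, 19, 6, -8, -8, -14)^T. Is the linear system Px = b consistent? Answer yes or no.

yes

Row reduce the augmented matrix [P | b].
R2 ← R2 − (3)·R1: [0, -1, 2, -20, -4, -20]
R3 ← R3 − (4)·R1: [0, -3, 9, -46, -3, -46]
R4 ← R4 − R1: [0, 3, 2, -21, -2, -21]
R5 ← R5 + (2)·R1: [0, 7, 1, 18, 10, 18]
R6 ← R6 + (4)·R1: [0, 8, -1, 38, 14, 38]
R3 ← R3 − (3)·R2: [0, 0, 3, 14, 9, 14]
R4 ← R4 + (3)·R2: [0, 0, 8, -81, -14, -81]
R5 ← R5 + (7)·R2: [0, 0, 15, -122, -18, -122]
R6 ← R6 + (8)·R2: [0, 0, 15, -122, -18, -122]
R4 ← R4 − (8/3)·R3: [0, 0, 0, -355/3, -38, -355/3]
R5 ← R5 − (5)·R3: [0, 0, 0, -192, -63, -192]
R6 ← R6 − (5)·R3: [0, 0, 0, -192, -63, -192]
R5 ← R5 − (576/355)·R4: [0, 0, 0, 0, -477/355, 0]
R6 ← R6 − (576/355)·R4: [0, 0, 0, 0, -477/355, 0]
R6 ← R6 − R5: [0, 0, 0, 0, 0, 0]
The echelon form has 5 nonzero rows, and every pivot lies in the first 5 columns, so rank(P) = rank([P|b]) = 5.
The system is consistent.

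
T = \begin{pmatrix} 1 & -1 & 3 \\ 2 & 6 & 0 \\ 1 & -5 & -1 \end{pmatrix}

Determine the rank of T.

Row reduce to echelon form.
R2 ← R2 − (2)·R1: [0, 8, -6]
R3 ← R3 − R1: [0, -4, -4]
R3 ← R3 + (1/2)·R2: [0, 0, -7]
Echelon form has 3 nonzero rows, so rank(T) = 3.

3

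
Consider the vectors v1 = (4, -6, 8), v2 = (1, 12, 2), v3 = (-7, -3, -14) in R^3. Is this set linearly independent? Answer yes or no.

Form the matrix with these vectors as rows and row reduce.
R2 ← R2 − (1/4)·R1: [0, 27/2, 0]
R3 ← R3 + (7/4)·R1: [0, -27/2, 0]
R3 ← R3 + R2: [0, 0, 0]
2 nonzero rows, so the 3 vectors span a space of dimension 2.
Since 2 < 3, the vectors are linearly dependent.

no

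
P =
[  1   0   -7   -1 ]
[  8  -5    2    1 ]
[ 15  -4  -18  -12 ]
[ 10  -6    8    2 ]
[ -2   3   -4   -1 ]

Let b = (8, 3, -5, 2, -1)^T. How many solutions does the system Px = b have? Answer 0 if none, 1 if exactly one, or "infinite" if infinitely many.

Row reduce the augmented matrix [P | b].
R2 ← R2 − (8)·R1: [0, -5, 58, 9, -61]
R3 ← R3 − (15)·R1: [0, -4, 87, 3, -125]
R4 ← R4 − (10)·R1: [0, -6, 78, 12, -78]
R5 ← R5 + (2)·R1: [0, 3, -18, -3, 15]
R3 ← R3 − (4/5)·R2: [0, 0, 203/5, -21/5, -381/5]
R4 ← R4 − (6/5)·R2: [0, 0, 42/5, 6/5, -24/5]
R5 ← R5 + (3/5)·R2: [0, 0, 84/5, 12/5, -108/5]
R4 ← R4 − (6/29)·R3: [0, 0, 0, 60/29, 318/29]
R5 ← R5 − (12/29)·R3: [0, 0, 0, 120/29, 288/29]
R5 ← R5 − (2)·R4: [0, 0, 0, 0, -12]
The echelon form has 5 nonzero rows; the last pivot sits in the augmented column, so rank(P) = 4 but rank([P|b]) = 5.
Since the ranks differ, the system is inconsistent.
It has no solutions.

0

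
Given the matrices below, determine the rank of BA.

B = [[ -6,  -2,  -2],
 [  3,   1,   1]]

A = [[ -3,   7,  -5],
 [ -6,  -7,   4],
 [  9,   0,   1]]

1

First compute BA:
[[ 12, -28,  20],
 [ -6,  14, -10]]
Now row reduce the product.
R2 ← R2 + (1/2)·R1: [0, 0, 0]
1 nonzero row, so rank(BA) = 1.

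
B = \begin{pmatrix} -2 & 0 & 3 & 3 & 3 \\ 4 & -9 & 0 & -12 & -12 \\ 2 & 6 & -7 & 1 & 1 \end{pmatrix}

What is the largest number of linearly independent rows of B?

Row reduce to echelon form.
R2 ← R2 + (2)·R1: [0, -9, 6, -6, -6]
R3 ← R3 + R1: [0, 6, -4, 4, 4]
R3 ← R3 + (2/3)·R2: [0, 0, 0, 0, 0]
Echelon form has 2 nonzero rows, so rank(B) = 2.
The rank gives the maximum number of linearly independent rows: 2.

2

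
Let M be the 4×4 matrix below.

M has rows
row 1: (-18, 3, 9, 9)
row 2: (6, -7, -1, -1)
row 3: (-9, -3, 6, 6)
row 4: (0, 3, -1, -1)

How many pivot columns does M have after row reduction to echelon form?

Row reduce to echelon form.
R2 ← R2 + (1/3)·R1: [0, -6, 2, 2]
R3 ← R3 − (1/2)·R1: [0, -9/2, 3/2, 3/2]
R3 ← R3 − (3/4)·R2: [0, 0, 0, 0]
R4 ← R4 + (1/2)·R2: [0, 0, 0, 0]
Echelon form has 2 nonzero rows, so rank(M) = 2.
Each nonzero row contributes one pivot column: 2 pivot columns.

2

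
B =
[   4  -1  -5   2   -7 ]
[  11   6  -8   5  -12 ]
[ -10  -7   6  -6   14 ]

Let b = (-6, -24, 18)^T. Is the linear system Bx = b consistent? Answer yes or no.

Row reduce the augmented matrix [B | b].
R2 ← R2 − (11/4)·R1: [0, 35/4, 23/4, -1/2, 29/4, -15/2]
R3 ← R3 + (5/2)·R1: [0, -19/2, -13/2, -1, -7/2, 3]
R3 ← R3 + (38/35)·R2: [0, 0, -9/35, -54/35, 153/35, -36/7]
The echelon form has 3 nonzero rows, and every pivot lies in the first 5 columns, so rank(B) = rank([B|b]) = 3.
The system is consistent.

yes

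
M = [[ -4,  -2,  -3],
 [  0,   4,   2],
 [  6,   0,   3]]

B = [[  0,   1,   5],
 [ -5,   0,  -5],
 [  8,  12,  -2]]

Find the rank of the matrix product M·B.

2

First compute MB:
[[-14, -40,  -4],
 [ -4,  24, -24],
 [ 24,  42,  24]]
Now row reduce the product.
R2 ← R2 − (2/7)·R1: [0, 248/7, -160/7]
R3 ← R3 + (12/7)·R1: [0, -186/7, 120/7]
R3 ← R3 + (3/4)·R2: [0, 0, 0]
2 nonzero rows, so rank(MB) = 2.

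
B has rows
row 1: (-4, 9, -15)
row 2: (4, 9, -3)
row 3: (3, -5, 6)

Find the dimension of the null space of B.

0

Row reduce to echelon form.
R2 ← R2 + R1: [0, 18, -18]
R3 ← R3 + (3/4)·R1: [0, 7/4, -21/4]
R3 ← R3 − (7/72)·R2: [0, 0, -7/2]
3 nonzero rows, so rank(B) = 3.
B has 3 columns; by rank–nullity, nullity = 3 − 3 = 0.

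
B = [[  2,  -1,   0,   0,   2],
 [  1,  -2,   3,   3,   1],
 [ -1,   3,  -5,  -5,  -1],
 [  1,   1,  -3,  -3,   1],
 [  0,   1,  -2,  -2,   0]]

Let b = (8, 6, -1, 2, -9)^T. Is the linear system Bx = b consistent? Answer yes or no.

Row reduce the augmented matrix [B | b].
R2 ← R2 − (1/2)·R1: [0, -3/2, 3, 3, 0, 2]
R3 ← R3 + (1/2)·R1: [0, 5/2, -5, -5, 0, 3]
R4 ← R4 − (1/2)·R1: [0, 3/2, -3, -3, 0, -2]
R3 ← R3 + (5/3)·R2: [0, 0, 0, 0, 0, 19/3]
R4 ← R4 + R2: [0, 0, 0, 0, 0, 0]
R5 ← R5 + (2/3)·R2: [0, 0, 0, 0, 0, -23/3]
R5 ← R5 + (23/19)·R3: [0, 0, 0, 0, 0, 0]
The echelon form has 3 nonzero rows; the last pivot sits in the augmented column, so rank(B) = 2 but rank([B|b]) = 3.
Since the ranks differ, the system is inconsistent.

no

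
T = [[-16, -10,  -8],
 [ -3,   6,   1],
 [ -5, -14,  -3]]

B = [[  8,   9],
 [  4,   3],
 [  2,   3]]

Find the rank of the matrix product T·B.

2

First compute TB:
[[-184, -198],
 [  2,  -6],
 [-102, -96]]
Now row reduce the product.
R2 ← R2 + (1/92)·R1: [0, -375/46]
R3 ← R3 − (51/92)·R1: [0, 633/46]
R3 ← R3 + (211/125)·R2: [0, 0]
2 nonzero rows, so rank(TB) = 2.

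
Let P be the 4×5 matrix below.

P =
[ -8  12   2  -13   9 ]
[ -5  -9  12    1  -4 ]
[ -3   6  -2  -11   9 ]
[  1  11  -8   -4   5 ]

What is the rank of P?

4

Row reduce to echelon form.
R2 ← R2 − (5/8)·R1: [0, -33/2, 43/4, 73/8, -77/8]
R3 ← R3 − (3/8)·R1: [0, 3/2, -11/4, -49/8, 45/8]
R4 ← R4 + (1/8)·R1: [0, 25/2, -31/4, -45/8, 49/8]
R3 ← R3 + (1/11)·R2: [0, 0, -39/22, -233/44, 19/4]
R4 ← R4 + (25/33)·R2: [0, 0, 13/33, 85/66, -7/6]
R4 ← R4 + (2/9)·R3: [0, 0, 0, 1/9, -1/9]
Echelon form has 4 nonzero rows, so rank(P) = 4.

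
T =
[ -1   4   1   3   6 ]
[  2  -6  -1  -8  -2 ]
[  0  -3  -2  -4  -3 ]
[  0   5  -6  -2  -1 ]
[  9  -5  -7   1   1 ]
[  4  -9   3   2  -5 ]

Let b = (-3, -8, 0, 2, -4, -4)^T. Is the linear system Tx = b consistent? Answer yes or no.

no

Row reduce the augmented matrix [T | b].
R2 ← R2 + (2)·R1: [0, 2, 1, -2, 10, -14]
R5 ← R5 + (9)·R1: [0, 31, 2, 28, 55, -31]
R6 ← R6 + (4)·R1: [0, 7, 7, 14, 19, -16]
R3 ← R3 + (3/2)·R2: [0, 0, -1/2, -7, 12, -21]
R4 ← R4 − (5/2)·R2: [0, 0, -17/2, 3, -26, 37]
R5 ← R5 − (31/2)·R2: [0, 0, -27/2, 59, -100, 186]
R6 ← R6 − (7/2)·R2: [0, 0, 7/2, 21, -16, 33]
R4 ← R4 − (17)·R3: [0, 0, 0, 122, -230, 394]
R5 ← R5 − (27)·R3: [0, 0, 0, 248, -424, 753]
R6 ← R6 + (7)·R3: [0, 0, 0, -28, 68, -114]
R5 ← R5 − (124/61)·R4: [0, 0, 0, 0, 2656/61, -2923/61]
R6 ← R6 + (14/61)·R4: [0, 0, 0, 0, 928/61, -1438/61]
R6 ← R6 − (29/83)·R5: [0, 0, 0, 0, 0, -567/83]
The echelon form has 6 nonzero rows; the last pivot sits in the augmented column, so rank(T) = 5 but rank([T|b]) = 6.
Since the ranks differ, the system is inconsistent.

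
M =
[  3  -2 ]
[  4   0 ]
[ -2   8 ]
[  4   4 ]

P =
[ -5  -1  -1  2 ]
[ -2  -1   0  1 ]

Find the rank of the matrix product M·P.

First compute MP:
[[-11,  -1,  -3,   4],
 [-20,  -4,  -4,   8],
 [ -6,  -6,   2,   4],
 [-28,  -8,  -4,  12]]
Now row reduce the product.
R2 ← R2 − (20/11)·R1: [0, -24/11, 16/11, 8/11]
R3 ← R3 − (6/11)·R1: [0, -60/11, 40/11, 20/11]
R4 ← R4 − (28/11)·R1: [0, -60/11, 40/11, 20/11]
R3 ← R3 − (5/2)·R2: [0, 0, 0, 0]
R4 ← R4 − (5/2)·R2: [0, 0, 0, 0]
2 nonzero rows, so rank(MP) = 2.

2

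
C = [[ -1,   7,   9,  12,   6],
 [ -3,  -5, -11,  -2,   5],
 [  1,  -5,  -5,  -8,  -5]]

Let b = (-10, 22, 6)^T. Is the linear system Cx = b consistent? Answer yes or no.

Row reduce the augmented matrix [C | b].
R2 ← R2 − (3)·R1: [0, -26, -38, -38, -13, 52]
R3 ← R3 + R1: [0, 2, 4, 4, 1, -4]
R3 ← R3 + (1/13)·R2: [0, 0, 14/13, 14/13, 0, 0]
The echelon form has 3 nonzero rows, and every pivot lies in the first 5 columns, so rank(C) = rank([C|b]) = 3.
The system is consistent.

yes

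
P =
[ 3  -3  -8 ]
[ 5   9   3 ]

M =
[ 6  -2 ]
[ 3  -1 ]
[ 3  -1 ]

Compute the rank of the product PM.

First compute PM:
[[-15,   5],
 [ 66, -22]]
Now row reduce the product.
R2 ← R2 + (22/5)·R1: [0, 0]
1 nonzero row, so rank(PM) = 1.

1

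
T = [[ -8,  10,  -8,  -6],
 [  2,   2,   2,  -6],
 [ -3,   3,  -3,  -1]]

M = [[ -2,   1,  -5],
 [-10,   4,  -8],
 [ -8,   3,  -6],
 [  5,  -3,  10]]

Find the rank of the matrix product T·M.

First compute TM:
[[-50,  26, -52],
 [-70,  34, -98],
 [ -5,   3,  -1]]
Now row reduce the product.
R2 ← R2 − (7/5)·R1: [0, -12/5, -126/5]
R3 ← R3 − (1/10)·R1: [0, 2/5, 21/5]
R3 ← R3 + (1/6)·R2: [0, 0, 0]
2 nonzero rows, so rank(TM) = 2.

2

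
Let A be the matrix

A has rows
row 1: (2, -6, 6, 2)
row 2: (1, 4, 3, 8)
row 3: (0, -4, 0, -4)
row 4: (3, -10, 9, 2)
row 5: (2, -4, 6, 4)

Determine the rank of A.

2

Row reduce to echelon form.
R2 ← R2 − (1/2)·R1: [0, 7, 0, 7]
R4 ← R4 − (3/2)·R1: [0, -1, 0, -1]
R5 ← R5 − R1: [0, 2, 0, 2]
R3 ← R3 + (4/7)·R2: [0, 0, 0, 0]
R4 ← R4 + (1/7)·R2: [0, 0, 0, 0]
R5 ← R5 − (2/7)·R2: [0, 0, 0, 0]
Echelon form has 2 nonzero rows, so rank(A) = 2.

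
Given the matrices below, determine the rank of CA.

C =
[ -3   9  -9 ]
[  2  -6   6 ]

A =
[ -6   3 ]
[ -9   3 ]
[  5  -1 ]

First compute CA:
[[-108,  27],
 [ 72, -18]]
Now row reduce the product.
R2 ← R2 + (2/3)·R1: [0, 0]
1 nonzero row, so rank(CA) = 1.

1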